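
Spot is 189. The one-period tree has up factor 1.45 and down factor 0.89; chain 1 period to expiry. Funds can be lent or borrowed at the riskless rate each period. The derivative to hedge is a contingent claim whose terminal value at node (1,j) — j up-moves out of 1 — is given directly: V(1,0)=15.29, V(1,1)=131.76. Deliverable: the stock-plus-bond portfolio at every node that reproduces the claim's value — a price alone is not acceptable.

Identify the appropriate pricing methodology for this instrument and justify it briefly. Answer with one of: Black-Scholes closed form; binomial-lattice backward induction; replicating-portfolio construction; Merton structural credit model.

Key observation: the mandate to exhibit the hedge at every date and state singles out the replicating-portfolio construction on the 1-period tree with factors 1.45 and 0.89 from 189.

framework: replicating-portfolio construction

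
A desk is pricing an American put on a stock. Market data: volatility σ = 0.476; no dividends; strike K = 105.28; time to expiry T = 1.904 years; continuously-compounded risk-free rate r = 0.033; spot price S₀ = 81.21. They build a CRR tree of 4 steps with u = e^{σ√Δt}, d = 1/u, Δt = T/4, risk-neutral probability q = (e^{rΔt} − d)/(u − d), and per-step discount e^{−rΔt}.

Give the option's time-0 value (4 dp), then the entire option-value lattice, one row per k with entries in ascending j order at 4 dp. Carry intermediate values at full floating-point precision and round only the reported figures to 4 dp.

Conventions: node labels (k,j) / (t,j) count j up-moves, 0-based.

price = 35.4510
tree:
35.4510
48.3750 20.4243
63.1724 31.4488 7.2548
74.9596 46.8030 13.2145 0.0000
83.4471 63.1724 24.0700 0.0000 0.0000

Δt=0.47600, u=1.38875, d=0.72007, q=0.44231, disc=e^(-rΔt)=0.98441
k=4 terminal: V=max(K-S,0) → 83.4471 63.1724 24.0700 0.0000 0.0000
k=3: j=0 S=30.3204 intr=74.9596 cont=73.3187 V=74.9596[EX]; j=1 S=58.4770 intr=46.8030 cont=45.1622 V=46.8030[EX]; j=2 S=112.7806 intr=0.0000 cont=13.2145 V=13.2145[hold]; j=3 S=217.5122 intr=0.0000 cont=0.0000 V=0.0000[hold]
k=2: j=0 S=42.1076 intr=63.1724 cont=61.5316 V=63.1724[EX]; j=1 S=81.2100 intr=24.0700 cont=31.4488 V=31.4488[hold]; j=2 S=156.6242 intr=0.0000 cont=7.2548 V=7.2548[hold]
k=1: j=0 S=58.4770 intr=46.8030 cont=48.3750 V=48.3750[hold]; j=1 S=112.7806 intr=0.0000 cont=20.4243 V=20.4243[hold]
k=0: j=0 S=81.2100 intr=24.0700 cont=35.4510 V=35.4510[hold]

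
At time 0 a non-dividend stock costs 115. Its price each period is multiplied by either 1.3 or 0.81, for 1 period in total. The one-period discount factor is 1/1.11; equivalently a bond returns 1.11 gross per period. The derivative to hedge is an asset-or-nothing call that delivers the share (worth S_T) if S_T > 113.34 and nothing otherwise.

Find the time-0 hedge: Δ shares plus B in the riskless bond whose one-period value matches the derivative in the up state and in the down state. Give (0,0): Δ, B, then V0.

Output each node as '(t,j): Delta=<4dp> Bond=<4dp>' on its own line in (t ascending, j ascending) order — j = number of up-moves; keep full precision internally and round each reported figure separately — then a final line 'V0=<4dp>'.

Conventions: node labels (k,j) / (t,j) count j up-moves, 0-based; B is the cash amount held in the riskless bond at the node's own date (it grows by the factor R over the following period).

No-arbitrage ⇒ martingale measure with p* = (R−d)/(u−d) = 0.6122.
Terminal payoffs: V(1,0)=0.0000, V(1,1)=149.5000
  t=0,j=0: stock 115.0000 → up 149.5000 (V=149.5000), down 93.1500 (V=0.0000). Price 82.4600; hedge Δ=2.6531, bond B=-222.6420.
Check: Δ(0,0)·S0 + B(0,0) = 82.4600 = V0.

(0,0): Delta=2.6531 Bond=-222.6420
V0=82.4600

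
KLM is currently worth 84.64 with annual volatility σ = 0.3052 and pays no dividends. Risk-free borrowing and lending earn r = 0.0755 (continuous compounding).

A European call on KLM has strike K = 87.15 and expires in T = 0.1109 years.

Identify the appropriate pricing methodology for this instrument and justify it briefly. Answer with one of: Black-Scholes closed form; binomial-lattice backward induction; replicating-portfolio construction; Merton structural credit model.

framework: Black-Scholes closed form

Key observation: the strike-87.15 call on KLM is European-exercise on a continuously-modelled lognormal underlying, so its value is a single closed-form evaluation.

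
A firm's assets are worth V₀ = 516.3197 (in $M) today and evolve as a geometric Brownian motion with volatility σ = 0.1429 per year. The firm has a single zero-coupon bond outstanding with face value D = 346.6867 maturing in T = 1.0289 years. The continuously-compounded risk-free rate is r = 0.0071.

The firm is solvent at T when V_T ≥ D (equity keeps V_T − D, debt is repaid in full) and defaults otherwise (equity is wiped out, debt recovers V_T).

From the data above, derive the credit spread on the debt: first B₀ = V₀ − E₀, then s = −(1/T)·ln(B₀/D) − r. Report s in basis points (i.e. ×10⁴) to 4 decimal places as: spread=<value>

spread=1.3181

Apply the equity-as-call identities (strike 346.6867, horizon 1.0289 years):
d₁ = [ln(V₀/D) + (r + σ²/2)T] / (σ√T)
   = [ln(516.3197/346.6867) + (0.0071 + 0.5·0.1429²)·1.0289] / (0.1429·√1.0289)
   = [0.398305 + 0.017810] / 0.144950 = 2.870745
d₂ = d₁ − σ√T = 2.870745 − 0.144950 = 2.725795
N(d₁) = 0.997952,  N(d₂) = 0.996793,  e^(−rT) = 0.992721
E₀ = V₀·N(d₁) − D·e^(−rT)·N(d₂)
   = 516.3197·0.997952 − 346.6867·0.992721·0.996793 = 172.203055
B₀ = V₀ − E₀ = 516.3197 − 172.203055 = 344.116645
spread = −(1/T)·ln(B₀/D) − r = −(1/1.0289)·ln(344.116645/346.6867) − 0.0071 = 0.00013181
in basis points: 0.00013181 × 10⁴ = 1.3181 bp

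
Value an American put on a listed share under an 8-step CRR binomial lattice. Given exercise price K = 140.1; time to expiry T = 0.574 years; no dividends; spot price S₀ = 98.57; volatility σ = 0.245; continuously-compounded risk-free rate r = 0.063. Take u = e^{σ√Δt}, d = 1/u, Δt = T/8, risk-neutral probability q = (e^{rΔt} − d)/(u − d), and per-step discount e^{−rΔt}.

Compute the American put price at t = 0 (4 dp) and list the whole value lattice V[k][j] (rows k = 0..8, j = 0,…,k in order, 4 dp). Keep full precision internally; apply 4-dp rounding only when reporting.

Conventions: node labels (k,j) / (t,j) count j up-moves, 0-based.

price = 41.5300
tree:
41.5300
47.7911 34.8442
53.6545 41.5300 27.7050
59.1454 47.7911 34.8442 20.2432
64.2876 53.6545 41.5300 27.7050 13.4795
69.1031 59.1454 47.7911 34.8442 20.0816 7.4564
73.6128 64.2876 53.6545 41.5300 27.7050 12.5883 2.7482
77.8360 69.1031 59.1454 47.7911 34.8442 20.0816 5.7285 0.0000
81.7909 73.6128 64.2876 53.6545 41.5300 27.7050 11.9410 0.0000 0.0000

params: Δt=0.07175 u=1.06783 d=0.93648 q=0.51809 e^(-rΔt)=0.99549
t_8 payoffs: 81.7909 73.6128 64.2876 53.6545 41.5300 27.7050 11.9410 0.0000 0.0000
k=7: node(7,0) S=62.2640 payoff=77.8360 vs cont=77.2041 → 77.8360 [stop]  node(7,1) S=70.9969 payoff=69.1031 vs cont=68.4712 → 69.1031 [stop]  node(7,2) S=80.9546 payoff=59.1454 vs cont=58.5135 → 59.1454 [stop]  node(7,3) S=92.3089 payoff=47.7911 vs cont=47.1592 → 47.7911 [stop]  node(7,4) S=105.2558 payoff=34.8442 vs cont=34.2124 → 34.8442 [stop]  node(7,5) S=120.0184 payoff=20.0816 vs cont=19.4497 → 20.0816 [stop]  node(7,6) S=136.8517 payoff=3.2483 vs cont=5.7285 → 5.7285 [wait]  node(7,7) S=156.0459 payoff=0.0000 vs cont=0.0000 → 0.0000 [wait]
k=6: node(6,0) S=66.4872 payoff=73.6128 vs cont=72.9809 → 73.6128 [stop]  node(6,1) S=75.8124 payoff=64.2876 vs cont=63.6557 → 64.2876 [stop]  node(6,2) S=86.4455 payoff=53.6545 vs cont=53.0226 → 53.6545 [stop]  node(6,3) S=98.5700 payoff=41.5300 vs cont=40.8981 → 41.5300 [stop]  node(6,4) S=112.3950 payoff=27.7050 vs cont=27.0732 → 27.7050 [stop]  node(6,5) S=128.1590 payoff=11.9410 vs cont=12.5883 → 12.5883 [wait]  node(6,6) S=146.1340 payoff=0.0000 vs cont=2.7482 → 2.7482 [wait]
k=5: node(5,0) S=70.9969 payoff=69.1031 vs cont=68.4712 → 69.1031 [stop]  node(5,1) S=80.9546 payoff=59.1454 vs cont=58.5135 → 59.1454 [stop]  node(5,2) S=92.3089 payoff=47.7911 vs cont=47.1592 → 47.7911 [stop]  node(5,3) S=105.2558 payoff=34.8442 vs cont=34.2124 → 34.8442 [stop]  node(5,4) S=120.0184 payoff=20.0816 vs cont=19.7836 → 20.0816 [stop]  node(5,5) S=136.8517 payoff=3.2483 vs cont=7.4564 → 7.4564 [wait]
k=4: node(4,0) S=75.8124 payoff=64.2876 vs cont=63.6557 → 64.2876 [stop]  node(4,1) S=86.4455 payoff=53.6545 vs cont=53.0226 → 53.6545 [stop]  node(4,2) S=98.5700 payoff=41.5300 vs cont=40.8981 → 41.5300 [stop]  node(4,3) S=112.3950 payoff=27.7050 vs cont=27.0732 → 27.7050 [stop]  node(4,4) S=128.1590 payoff=11.9410 vs cont=13.4795 → 13.4795 [wait]
k=3: node(3,0) S=80.9546 payoff=59.1454 vs cont=58.5135 → 59.1454 [stop]  node(3,1) S=92.3089 payoff=47.7911 vs cont=47.1592 → 47.7911 [stop]  node(3,2) S=105.2558 payoff=34.8442 vs cont=34.2124 → 34.8442 [stop]  node(3,3) S=120.0184 payoff=20.0816 vs cont=20.2432 → 20.2432 [wait]
k=2: node(2,0) S=86.4455 payoff=53.6545 vs cont=53.0226 → 53.6545 [stop]  node(2,1) S=98.5700 payoff=41.5300 vs cont=40.8981 → 41.5300 [stop]  node(2,2) S=112.3950 payoff=27.7050 vs cont=27.1565 → 27.7050 [stop]
k=1: node(1,0) S=92.3089 payoff=47.7911 vs cont=47.1592 → 47.7911 [stop]  node(1,1) S=105.2558 payoff=34.8442 vs cont=34.2124 → 34.8442 [stop]
k=0: node(0,0) S=98.5700 payoff=41.5300 vs cont=40.8981 → 41.5300 [stop]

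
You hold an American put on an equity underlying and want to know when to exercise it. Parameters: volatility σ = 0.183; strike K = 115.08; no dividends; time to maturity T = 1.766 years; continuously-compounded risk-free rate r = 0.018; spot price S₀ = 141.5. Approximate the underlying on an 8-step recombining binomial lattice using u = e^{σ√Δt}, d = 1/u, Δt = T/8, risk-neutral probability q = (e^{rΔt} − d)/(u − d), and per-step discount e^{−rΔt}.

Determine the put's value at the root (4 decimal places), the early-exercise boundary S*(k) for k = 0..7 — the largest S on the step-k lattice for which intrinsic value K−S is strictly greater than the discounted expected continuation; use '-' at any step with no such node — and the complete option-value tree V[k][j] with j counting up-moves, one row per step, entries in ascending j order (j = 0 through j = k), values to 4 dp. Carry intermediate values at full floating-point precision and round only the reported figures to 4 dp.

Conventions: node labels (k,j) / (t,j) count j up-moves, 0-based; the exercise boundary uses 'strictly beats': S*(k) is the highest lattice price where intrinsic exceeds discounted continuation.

Δt=0.22075, u=1.08979, d=0.91761, q=0.50164, disc=e^(-rΔt)=0.99603
k=8 terminal: V=max(K-S,0) → 43.9540 30.6084 14.7588 0.0000 0.0000 0.0000 0.0000 0.0000 0.0000
k=7: j=0 S=77.5121 intr=37.5679 cont=37.1115 V=37.5679[EX]; j=1 S=92.0559 intr=23.0241 cont=22.5678 V=23.0241[EX]; j=2 S=109.3285 intr=5.7515 cont=7.3260 V=7.3260[hold]; j=3 S=129.8421 intr=0.0000 cont=0.0000 V=0.0000[hold]; j=4 S=154.2046 intr=0.0000 cont=0.0000 V=0.0000[hold]; j=5 S=183.1384 intr=0.0000 cont=0.0000 V=0.0000[hold]; j=6 S=217.5011 intr=0.0000 cont=0.0000 V=0.0000[hold]; j=7 S=258.3113 intr=0.0000 cont=0.0000 V=0.0000[hold]  S*(7)=92.0559
k=6: j=0 S=84.4716 intr=30.6084 cont=30.1521 V=30.6084[EX]; j=1 S=100.3212 intr=14.7588 cont=15.0892 V=15.0892[hold]; j=2 S=119.1446 intr=0.0000 cont=3.6365 V=3.6365[hold]; j=3 S=141.5000 intr=0.0000 cont=0.0000 V=0.0000[hold]; j=4 S=168.0500 intr=0.0000 cont=0.0000 V=0.0000[hold]; j=5 S=199.5815 intr=0.0000 cont=0.0000 V=0.0000[hold]; j=6 S=237.0295 intr=0.0000 cont=0.0000 V=0.0000[hold]  S*(6)=84.4716
k=5: j=0 S=92.0559 intr=23.0241 cont=22.7328 V=23.0241[EX]; j=1 S=109.3285 intr=5.7515 cont=9.3070 V=9.3070[hold]; j=2 S=129.8421 intr=0.0000 cont=1.8051 V=1.8051[hold]; j=3 S=154.2046 intr=0.0000 cont=0.0000 V=0.0000[hold]; j=4 S=183.1384 intr=0.0000 cont=0.0000 V=0.0000[hold]; j=5 S=217.5011 intr=0.0000 cont=0.0000 V=0.0000[hold]  S*(5)=92.0559
k=4: j=0 S=100.3212 intr=14.7588 cont=16.0790 V=16.0790[hold]; j=1 S=119.1446 intr=0.0000 cont=5.5217 V=5.5217[hold]; j=2 S=141.5000 intr=0.0000 cont=0.8960 V=0.8960[hold]; j=3 S=168.0500 intr=0.0000 cont=0.0000 V=0.0000[hold]; j=4 S=199.5815 intr=0.0000 cont=0.0000 V=0.0000[hold]  S*(4)=-
k=3: j=0 S=109.3285 intr=5.7515 cont=10.7403 V=10.7403[hold]; j=1 S=129.8421 intr=0.0000 cont=3.1886 V=3.1886[hold]; j=2 S=154.2046 intr=0.0000 cont=0.4448 V=0.4448[hold]; j=3 S=183.1384 intr=0.0000 cont=0.0000 V=0.0000[hold]  S*(3)=-
k=2: j=0 S=119.1446 intr=0.0000 cont=6.9245 V=6.9245[hold]; j=1 S=141.5000 intr=0.0000 cont=1.8050 V=1.8050[hold]; j=2 S=168.0500 intr=0.0000 cont=0.2208 V=0.2208[hold]  S*(2)=-
k=1: j=0 S=129.8421 intr=0.0000 cont=4.3390 V=4.3390[hold]; j=1 S=154.2046 intr=0.0000 cont=1.0063 V=1.0063[hold]  S*(1)=-
k=0: j=0 S=141.5000 intr=0.0000 cont=2.6566 V=2.6566[hold]  S*(0)=-

price = 2.6566
boundary = - - - - - 92.0559 84.4716 92.0559
tree:
2.6566
4.3390 1.0063
6.9245 1.8050 0.2208
10.7403 3.1886 0.4448 0.0000
16.0790 5.5217 0.8960 0.0000 0.0000
23.0241 9.3070 1.8051 0.0000 0.0000 0.0000
30.6084 15.0892 3.6365 0.0000 0.0000 0.0000 0.0000
37.5679 23.0241 7.3260 0.0000 0.0000 0.0000 0.0000 0.0000
43.9540 30.6084 14.7588 0.0000 0.0000 0.0000 0.0000 0.0000 0.0000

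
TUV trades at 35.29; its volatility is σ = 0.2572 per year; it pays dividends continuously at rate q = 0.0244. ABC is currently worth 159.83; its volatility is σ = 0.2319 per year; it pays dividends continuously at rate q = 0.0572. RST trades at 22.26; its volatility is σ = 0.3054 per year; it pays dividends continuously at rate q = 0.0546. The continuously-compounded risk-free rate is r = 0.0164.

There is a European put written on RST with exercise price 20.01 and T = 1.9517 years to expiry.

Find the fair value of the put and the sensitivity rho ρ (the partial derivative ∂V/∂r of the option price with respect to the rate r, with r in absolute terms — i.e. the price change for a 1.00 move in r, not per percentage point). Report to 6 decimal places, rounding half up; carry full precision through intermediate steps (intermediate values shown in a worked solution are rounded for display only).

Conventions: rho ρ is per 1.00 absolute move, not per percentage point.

price = 3.021084
ρ = -20.992082

σ√T = 0.3054·√1.9517 = 0.426654
d₁ = (ln(S/K) + (r−q+σ²/2)T) / (σ√T) = (ln(22.26/20.01) + (0.0164−0.0546+0.3054²/2)·1.9517) / 0.426654 = (0.106559 + 0.016462) / 0.426654 = 0.288339
d₂ = d₁ − σ√T = 0.288339 − 0.426654 = -0.138315
e^{−rT} = 0.968499
e^{−qT} = 0.898919
N(−d₁) = 0.386544,  N(−d₂) = 0.555004
Put price V = K·e^{−rT}·N(−d₂) − S·e^{−qT}·N(−d₁) = 10.755793 − 7.734709 = 3.021084
ρ = −K·T·e^{−rT}·N(−d₂) = -20.992082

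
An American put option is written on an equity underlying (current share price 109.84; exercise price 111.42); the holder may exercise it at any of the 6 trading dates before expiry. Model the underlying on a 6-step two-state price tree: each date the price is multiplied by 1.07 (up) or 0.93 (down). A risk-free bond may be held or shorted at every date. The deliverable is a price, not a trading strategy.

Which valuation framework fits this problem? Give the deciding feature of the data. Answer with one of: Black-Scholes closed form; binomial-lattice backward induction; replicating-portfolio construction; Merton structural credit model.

framework: binomial-lattice backward induction

Key observation: an American put (K = 111.42, S₀ = 109.84) on a 6-date tree has no closed form — the optimal stopping decision is embedded and must be resolved recursively from expiry.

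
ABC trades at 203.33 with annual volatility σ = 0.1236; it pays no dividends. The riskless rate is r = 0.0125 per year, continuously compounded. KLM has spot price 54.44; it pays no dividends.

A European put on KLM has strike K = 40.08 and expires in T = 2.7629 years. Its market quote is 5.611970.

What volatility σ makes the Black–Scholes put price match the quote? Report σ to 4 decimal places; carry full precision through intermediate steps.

sigma = 0.3943

At σ = 0.3943 the Black–Scholes value reproduces the quote:
σ√T = 0.3943·√2.7629 = 0.655404
d₁ = (ln(S/K) + (r+σ²/2)T) / (σ√T) = (ln(54.44/40.08) + (0.0125+0.3943²/2)·2.7629) / 0.655404 = (0.306222 + 0.249314) / 0.655404 = 0.847622
d₂ = d₁ − σ√T = 0.847622 − 0.655404 = 0.192218
e^{−rT} = 0.966053
N(−d₁) = 0.198324,  N(−d₂) = 0.423786
V = K·e^{−rT}·N(−d₂) − S·N(−d₁) = 16.408737 − 10.796767 = 5.611970 (equal to the quote); since ∂V/∂σ > 0 for all σ, the implied volatility is unique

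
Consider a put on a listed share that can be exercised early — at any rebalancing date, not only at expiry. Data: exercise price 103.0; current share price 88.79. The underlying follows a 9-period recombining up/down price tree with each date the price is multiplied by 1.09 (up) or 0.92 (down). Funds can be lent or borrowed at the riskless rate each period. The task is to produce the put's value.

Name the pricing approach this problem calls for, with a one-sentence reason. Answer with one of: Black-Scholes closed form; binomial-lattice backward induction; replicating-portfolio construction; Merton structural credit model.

framework: binomial-lattice backward induction

Key observation: the exercise right at every one of the 9 steps is what matters: each node needs max(103 − S, continuation), which only the stepwise tree valuation starting from spot 88.79 delivers.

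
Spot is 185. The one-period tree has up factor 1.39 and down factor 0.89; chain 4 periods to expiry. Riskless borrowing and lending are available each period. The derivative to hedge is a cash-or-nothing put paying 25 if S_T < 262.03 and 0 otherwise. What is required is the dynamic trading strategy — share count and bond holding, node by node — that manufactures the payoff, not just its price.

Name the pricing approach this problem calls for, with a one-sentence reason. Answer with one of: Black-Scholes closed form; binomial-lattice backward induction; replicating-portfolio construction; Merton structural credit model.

framework: replicating-portfolio construction

Key observation: a price alone would not answer the question — the per-node share/bond construction on the spot-185, 1.39/0.89 tree is required, and only the replicating-portfolio method yields it.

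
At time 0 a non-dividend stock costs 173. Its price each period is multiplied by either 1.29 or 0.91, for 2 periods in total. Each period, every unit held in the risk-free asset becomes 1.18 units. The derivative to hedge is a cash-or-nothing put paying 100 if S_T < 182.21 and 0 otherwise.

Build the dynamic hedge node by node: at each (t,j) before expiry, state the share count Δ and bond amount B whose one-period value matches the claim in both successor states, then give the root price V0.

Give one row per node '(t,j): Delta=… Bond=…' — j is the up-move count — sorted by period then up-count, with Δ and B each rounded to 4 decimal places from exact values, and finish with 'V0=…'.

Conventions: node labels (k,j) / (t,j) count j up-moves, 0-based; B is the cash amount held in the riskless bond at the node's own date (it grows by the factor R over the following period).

The replicating-portfolio and risk-neutral prices coincide; use p* = (1.18−0.91)/(1.29−0.91) = 0.7105 for the latter.
Terminal payoffs: V(2,0)=100.0000, V(2,1)=0.0000, V(2,2)=0.0000
  t=1,j=0: stock 157.4300 → up 203.0847 (V=0.0000), down 143.2613 (V=100.0000). Price 24.5317; hedge Δ=-1.6716, bond B=287.6896.
  t=1,j=1: stock 223.1700 → up 287.8893 (V=0.0000), down 203.0847 (V=0.0000). Price 0.0000; hedge Δ=0.0000, bond B=0.0000.
  t=0,j=0: stock 173.0000 → up 223.1700 (V=0.0000), down 157.4300 (V=24.5317). Price 6.0180; hedge Δ=-0.3732, bond B=70.5750.
As a check, the time-0 holding Δ(0,0)·S0 + B(0,0) comes to 6.0180 — exactly V0.

(0,0): Delta=-0.3732 Bond=70.5750
(1,0): Delta=-1.6716 Bond=287.6896
(1,1): Delta=0.0000 Bond=0.0000
V0=6.0180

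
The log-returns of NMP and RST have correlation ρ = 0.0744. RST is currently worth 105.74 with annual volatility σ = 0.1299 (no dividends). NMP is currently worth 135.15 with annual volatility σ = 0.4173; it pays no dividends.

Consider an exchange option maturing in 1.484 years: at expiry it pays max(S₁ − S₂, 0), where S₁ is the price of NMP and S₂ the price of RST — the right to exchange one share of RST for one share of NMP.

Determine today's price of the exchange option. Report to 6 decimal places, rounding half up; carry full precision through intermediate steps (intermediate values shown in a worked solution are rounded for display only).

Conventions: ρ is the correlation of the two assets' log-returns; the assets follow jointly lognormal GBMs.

exchange price = 42.080649

σ_eff = √(σ₁² + σ₂² − 2ρσ₁σ₂) = √(0.4173² + 0.1299² − 2·0.0744·0.4173·0.1299) = 0.427723
d₁ = (ln(S₁/S₂) + (q₂ − q₁ + σ_eff²/2)T) / (σ_eff√T) = (ln(135.15/105.74) + (0.0 − 0.0 + 0.091474)·1.484) / 0.521051 = 0.731501
d₂ = d₁ − σ_eff√T = 0.731501 − 0.521051 = 0.210450
N(d₁) = 0.767763,  N(d₂) = 0.583342
V = S₁·e^{−q₁T}·N(d₁) − S₂·e^{−q₂T}·N(d₂) = 103.763212 − 61.682563 = 42.080649
Key observation: the rate r is irrelevant here: denominating values in RST turns the exchange into a ratio option on S₁/S₂, and discounting at r drops out.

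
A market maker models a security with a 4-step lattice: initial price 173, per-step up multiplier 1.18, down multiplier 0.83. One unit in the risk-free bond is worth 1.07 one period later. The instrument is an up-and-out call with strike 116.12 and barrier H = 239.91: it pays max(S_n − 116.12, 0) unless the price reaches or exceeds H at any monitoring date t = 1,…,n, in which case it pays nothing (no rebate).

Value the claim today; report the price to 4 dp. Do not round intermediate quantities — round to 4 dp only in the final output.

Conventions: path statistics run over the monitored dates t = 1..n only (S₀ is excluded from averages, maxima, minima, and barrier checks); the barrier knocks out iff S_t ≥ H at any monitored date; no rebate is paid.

price = 27.3897

Risk-neutral up-probability p* = (R−d)/(u−d) = (1.07−0.83)/(1.18−0.83) = 0.6857; the claim prices as the p*-weighted sum of path payoffs discounted by R^4.
Enumerate all 2^4 = 16 price paths (U = up ×1.18, D = down ×0.83); each path with k up-moves has probability p*^k·(1−p*)^(4−k).
DDDD: M=143.5900, payoff=0.0000, prob=0.009757
UDDD: M=204.1400, payoff=0.6046, prob=0.021287
DUDD: M=169.4362, payoff=0.6046, prob=0.021287
UUDD: M=240.8852, payoff=0.0000, prob=0.046445
DDUD: M=143.5900, payoff=0.6046, prob=0.021287
UDUD: M=204.1400, payoff=49.8258, prob=0.046445
DUUD: M=199.9347, payoff=49.8258, prob=0.046445
UUUD: M=284.2445, payoff=0.0000, prob=0.101334
DDDU: M=143.5900, payoff=0.6046, prob=0.021287
UDDU: M=204.1400, payoff=49.8258, prob=0.046445
DUDU: M=169.4362, payoff=49.8258, prob=0.046445
UUDU: M=240.8852, payoff=0.0000, prob=0.101334
DDUU: M=165.9458, payoff=49.8258, prob=0.046445
UDUU: M=235.9230, payoff=119.8030, prob=0.101334
DUUU: M=235.9230, payoff=119.8030, prob=0.101334
UUUU: M=335.4086, payoff=0.0000, prob=0.221092
Price = Σ prob·payoff / R^4 = 35.902367 / 1.310796 = 27.3897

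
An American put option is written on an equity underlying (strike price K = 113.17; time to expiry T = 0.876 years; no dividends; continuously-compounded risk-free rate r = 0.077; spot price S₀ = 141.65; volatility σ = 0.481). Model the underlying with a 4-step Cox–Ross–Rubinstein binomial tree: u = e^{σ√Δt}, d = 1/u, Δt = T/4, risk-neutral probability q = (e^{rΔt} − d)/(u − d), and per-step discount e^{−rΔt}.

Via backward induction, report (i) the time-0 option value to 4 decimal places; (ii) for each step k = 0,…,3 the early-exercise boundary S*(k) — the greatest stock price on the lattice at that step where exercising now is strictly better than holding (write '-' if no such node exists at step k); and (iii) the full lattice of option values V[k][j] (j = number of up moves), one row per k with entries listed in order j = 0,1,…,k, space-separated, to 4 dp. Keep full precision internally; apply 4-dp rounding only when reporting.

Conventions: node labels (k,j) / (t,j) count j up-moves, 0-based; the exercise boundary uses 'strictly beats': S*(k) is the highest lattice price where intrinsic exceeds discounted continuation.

price = 9.7502
boundary = - - - 72.1013
tree:
9.7502
16.3071 3.0317
26.4608 5.9456 0.0000
41.0687 11.6602 0.0000 0.0000
55.6014 22.8673 0.0000 0.0000 0.0000

Δt=0.21900, u=1.25244, d=0.79844, q=0.48142, disc=e^(-rΔt)=0.98328
k=4 terminal: V=max(K-S,0) → 55.6014 22.8673 0.0000 0.0000 0.0000
k=3: j=0 S=72.1013 intr=41.0687 cont=39.1763 V=41.0687[EX]; j=1 S=113.0990 intr=0.0710 cont=11.6602 V=11.6602[hold]; j=2 S=177.4085 intr=0.0000 cont=0.0000 V=0.0000[hold]; j=3 S=278.2851 intr=0.0000 cont=0.0000 V=0.0000[hold]  S*(3)=72.1013
k=2: j=0 S=90.3027 intr=22.8673 cont=26.4608 V=26.4608[hold]; j=1 S=141.6500 intr=0.0000 cont=5.9456 V=5.9456[hold]; j=2 S=222.1939 intr=0.0000 cont=0.0000 V=0.0000[hold]  S*(2)=-
k=1: j=0 S=113.0990 intr=0.0710 cont=16.3071 V=16.3071[hold]; j=1 S=177.4085 intr=0.0000 cont=3.0317 V=3.0317[hold]  S*(1)=-
k=0: j=0 S=141.6500 intr=0.0000 cont=9.7502 V=9.7502[hold]  S*(0)=-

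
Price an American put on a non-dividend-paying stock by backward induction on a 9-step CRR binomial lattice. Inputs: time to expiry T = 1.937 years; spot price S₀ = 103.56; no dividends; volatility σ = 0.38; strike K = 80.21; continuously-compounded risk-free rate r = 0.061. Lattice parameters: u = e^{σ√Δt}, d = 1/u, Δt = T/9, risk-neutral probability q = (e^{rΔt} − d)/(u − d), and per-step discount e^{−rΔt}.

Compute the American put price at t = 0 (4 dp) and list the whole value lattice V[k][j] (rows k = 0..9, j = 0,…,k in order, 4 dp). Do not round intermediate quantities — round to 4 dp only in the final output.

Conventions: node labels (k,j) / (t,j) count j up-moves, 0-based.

Δt=0.21522, u=1.19278, d=0.83837, q=0.49333, disc=e^(-rΔt)=0.98696
k=9 terminal: V=max(K-S,0) → 59.0197 50.0619 37.3173 19.1851 0.0000 0.0000 0.0000 0.0000 0.0000 0.0000
k=8: j=0 S=25.2754 intr=54.9346 cont=53.8884 V=54.9346[EX]; j=1 S=35.9602 intr=44.2498 cont=43.2037 V=44.2498[EX]; j=2 S=51.1617 intr=29.0483 cont=28.0021 V=29.0483[EX]; j=3 S=72.7895 intr=7.4205 cont=9.5938 V=9.5938[hold]; j=4 S=103.5600 intr=0.0000 cont=0.0000 V=0.0000[hold]; j=5 S=147.3382 intr=0.0000 cont=0.0000 V=0.0000[hold]; j=6 S=209.6229 intr=0.0000 cont=0.0000 V=0.0000[hold]; j=7 S=298.2374 intr=0.0000 cont=0.0000 V=0.0000[hold]; j=8 S=424.3122 intr=0.0000 cont=0.0000 V=0.0000[hold]
k=7: j=0 S=30.1481 intr=50.0619 cont=49.0157 V=50.0619[EX]; j=1 S=42.8927 intr=37.3173 cont=36.2711 V=37.3173[EX]; j=2 S=61.0249 intr=19.1851 cont=19.1971 V=19.1971[hold]; j=3 S=86.8221 intr=0.0000 cont=4.7975 V=4.7975[hold]; j=4 S=123.5247 intr=0.0000 cont=0.0000 V=0.0000[hold]; j=5 S=175.7426 intr=0.0000 cont=0.0000 V=0.0000[hold]; j=6 S=250.0348 intr=0.0000 cont=0.0000 V=0.0000[hold]; j=7 S=355.7327 intr=0.0000 cont=0.0000 V=0.0000[hold]
k=6: j=0 S=35.9602 intr=44.2498 cont=43.2037 V=44.2498[EX]; j=1 S=51.1617 intr=29.0483 cont=28.0079 V=29.0483[EX]; j=2 S=72.7895 intr=7.4205 cont=11.9356 V=11.9356[hold]; j=3 S=103.5600 intr=0.0000 cont=2.3990 V=2.3990[hold]; j=4 S=147.3382 intr=0.0000 cont=0.0000 V=0.0000[hold]; j=5 S=209.6229 intr=0.0000 cont=0.0000 V=0.0000[hold]; j=6 S=298.2374 intr=0.0000 cont=0.0000 V=0.0000[hold]
k=5: j=0 S=42.8927 intr=37.3173 cont=36.2711 V=37.3173[EX]; j=1 S=61.0249 intr=19.1851 cont=20.3373 V=20.3373[hold]; j=2 S=86.8221 intr=0.0000 cont=7.1366 V=7.1366[hold]; j=3 S=123.5247 intr=0.0000 cont=1.1997 V=1.1997[hold]; j=4 S=175.7426 intr=0.0000 cont=0.0000 V=0.0000[hold]; j=5 S=250.0348 intr=0.0000 cont=0.0000 V=0.0000[hold]
k=4: j=0 S=51.1617 intr=29.0483 cont=28.5631 V=29.0483[EX]; j=1 S=72.7895 intr=7.4205 cont=13.6447 V=13.6447[hold]; j=2 S=103.5600 intr=0.0000 cont=4.1529 V=4.1529[hold]; j=3 S=147.3382 intr=0.0000 cont=0.5999 V=0.5999[hold]; j=4 S=209.6229 intr=0.0000 cont=0.0000 V=0.0000[hold]
k=3: j=0 S=61.0249 intr=19.1851 cont=21.1695 V=21.1695[hold]; j=1 S=86.8221 intr=0.0000 cont=8.8452 V=8.8452[hold]; j=2 S=123.5247 intr=0.0000 cont=2.3688 V=2.3688[hold]; j=3 S=175.7426 intr=0.0000 cont=0.3000 V=0.3000[hold]
k=2: j=0 S=72.7895 intr=7.4205 cont=14.8928 V=14.8928[hold]; j=1 S=103.5600 intr=0.0000 cont=5.5765 V=5.5765[hold]; j=2 S=147.3382 intr=0.0000 cont=1.3306 V=1.3306[hold]
k=1: j=0 S=86.8221 intr=0.0000 cont=10.1625 V=10.1625[hold]; j=1 S=123.5247 intr=0.0000 cont=3.4365 V=3.4365[hold]
k=0: j=0 S=103.5600 intr=0.0000 cont=6.7551 V=6.7551[hold]

price = 6.7551
tree:
6.7551
10.1625 3.4365
14.8928 5.5765 1.3306
21.1695 8.8452 2.3688 0.3000
29.0483 13.6447 4.1529 0.5999 0.0000
37.3173 20.3373 7.1366 1.1997 0.0000 0.0000
44.2498 29.0483 11.9356 2.3990 0.0000 0.0000 0.0000
50.0619 37.3173 19.1971 4.7975 0.0000 0.0000 0.0000 0.0000
54.9346 44.2498 29.0483 9.5938 0.0000 0.0000 0.0000 0.0000 0.0000
59.0197 50.0619 37.3173 19.1851 0.0000 0.0000 0.0000 0.0000 0.0000 0.0000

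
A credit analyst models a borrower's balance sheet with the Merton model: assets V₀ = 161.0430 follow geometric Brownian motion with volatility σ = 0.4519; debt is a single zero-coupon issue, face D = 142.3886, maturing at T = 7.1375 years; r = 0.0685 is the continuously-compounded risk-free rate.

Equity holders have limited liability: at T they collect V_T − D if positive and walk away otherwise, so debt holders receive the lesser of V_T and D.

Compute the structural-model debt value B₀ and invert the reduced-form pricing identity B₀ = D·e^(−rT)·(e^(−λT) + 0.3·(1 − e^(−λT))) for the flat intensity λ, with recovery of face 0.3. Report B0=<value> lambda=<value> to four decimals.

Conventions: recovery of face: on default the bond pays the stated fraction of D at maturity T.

Work the structural quantities from V₀ = 161.0430 against face 142.3886:
d₁ = [ln(V₀/D) + (r + σ²/2)T] / (σ√T)
   = [ln(161.0430/142.3886) + (0.0685 + 0.5·0.4519²)·7.1375] / (0.4519·√7.1375)
   = [0.123111 + 1.217706] / 1.207301 = 1.110591
d₂ = d₁ − σ√T = 1.110591 − 1.207301 = -0.096709
N(d₁) = 0.866628,  N(d₂) = 0.461479,  e^(−rT) = 0.613289
E₀ = V₀·N(d₁) − D·e^(−rT)·N(d₂)
   = 161.0430·0.866628 − 142.3886·0.613289·0.461479 = 99.265548
B₀ = V₀ − E₀ = 161.0430 − 99.265548 = 61.777452
e^(−λT) = (B₀·e^(rT)/D − 0.3)/(1 − 0.3) = (61.7775·1.630552/142.3886 − 0.3)/0.7 = 0.58205764
λ = −ln(0.58205764)/7.1375 = 0.075823

B0=61.7775 lambda=0.0758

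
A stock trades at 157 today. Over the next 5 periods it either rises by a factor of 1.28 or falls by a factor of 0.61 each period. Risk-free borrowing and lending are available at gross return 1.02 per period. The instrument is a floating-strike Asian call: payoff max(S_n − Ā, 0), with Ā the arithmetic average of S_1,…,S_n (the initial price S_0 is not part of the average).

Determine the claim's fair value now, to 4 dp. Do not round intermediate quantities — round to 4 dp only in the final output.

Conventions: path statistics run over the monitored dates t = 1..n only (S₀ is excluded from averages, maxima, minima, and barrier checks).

No-arbitrage gives p* = (R−d)/(u−d) = 0.6119: enumerate every path, weight its payoff by its p*-probability, and discount by R^5.
Enumerate all 2^5 = 32 price paths (U = up ×1.28, D = down ×0.61); each path with k up-moves has probability p*^k·(1−p*)^(5−k).
DDDDD: Ā=44.9648, payoff=0.0000, prob=0.008800
UDDDD: Ā=94.3523, payoff=0.0000, prob=0.013877
DUDDD: Ā=73.3143, payoff=0.0000, prob=0.013877
UUDDD: Ā=153.8399, payoff=0.0000, prob=0.021883
DDUDD: Ā=60.4811, payoff=0.0000, prob=0.013877
UDUDD: Ā=126.9112, payoff=0.0000, prob=0.021883
DUUDD: Ā=105.8732, payoff=0.0000, prob=0.021883
UUUDD: Ā=222.1602, payoff=0.0000, prob=0.034508
DDDUD: Ā=52.6529, payoff=0.0000, prob=0.013877
UDDUD: Ā=110.4847, payoff=0.0000, prob=0.021883
DUDUD: Ā=89.4467, payoff=0.0000, prob=0.021883
UUDUD: Ā=187.6915, payoff=0.0000, prob=0.034508
DDUUD: Ā=76.6136, payoff=0.0000, prob=0.021883
UDUUD: Ā=160.7629, payoff=0.0000, prob=0.034508
DUUUD: Ā=139.7249, payoff=0.0000, prob=0.034508
UUUUD: Ā=293.1932, payoff=0.0000, prob=0.054417
DDDDU: Ā=47.8777, payoff=0.0000, prob=0.013877
UDDDU: Ā=100.4646, payoff=0.0000, prob=0.021883
DUDDU: Ā=79.4266, payoff=0.0000, prob=0.021883
UUDDU: Ā=166.6656, payoff=0.0000, prob=0.034508
DDUDU: Ā=66.5934, payoff=0.0000, prob=0.021883
UDUDU: Ā=139.7370, payoff=0.0000, prob=0.034508
DUUDU: Ā=118.6990, payoff=3.8160, prob=0.034508
UUUDU: Ā=249.0733, payoff=8.0073, prob=0.054417
DDDUU: Ā=58.7652, payoff=0.0000, prob=0.021883
UDDUU: Ā=123.3105, payoff=0.0000, prob=0.034508
DUDUU: Ā=102.2725, payoff=20.2425, prob=0.034508
UUDUU: Ā=214.6047, payoff=42.4760, prob=0.054417
DDUUU: Ā=89.4393, payoff=33.0756, prob=0.034508
UDUUU: Ā=187.6760, payoff=69.4046, prob=0.054417
DUUUU: Ā=166.6380, payoff=90.4426, prob=0.054417
UUUUU: Ā=349.6666, payoff=189.7812, prob=0.085811
Price = Σ prob·payoff / R^5 = 29.702572 / 1.104081 = 26.9025

price = 26.9025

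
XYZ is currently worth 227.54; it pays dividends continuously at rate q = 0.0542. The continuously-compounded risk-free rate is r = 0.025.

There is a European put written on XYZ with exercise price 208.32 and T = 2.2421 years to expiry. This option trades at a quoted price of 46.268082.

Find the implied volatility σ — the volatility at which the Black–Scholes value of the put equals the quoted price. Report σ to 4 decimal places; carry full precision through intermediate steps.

sigma = 0.4141

At σ = 0.4141 the Black–Scholes value reproduces the quote:
σ√T = 0.4141·√2.2421 = 0.620059
d₁ = (ln(S/K) + (r−q+σ²/2)T) / (σ√T) = (ln(227.54/208.32) + (0.025−0.0542+0.4141²/2)·2.2421) / 0.620059 = (0.088251 + 0.126767) / 0.620059 = 0.346770
d₂ = d₁ − σ√T = 0.346770 − 0.620059 = -0.273289
e^{−rT} = 0.945489
e^{−qT} = 0.885572
N(−d₁) = 0.364382,  N(−d₂) = 0.607684
V = K·e^{−rT}·N(−d₂) − S·e^{−qT}·N(−d₁) = 119.692160 − 73.424078 = 46.268082 (the observed quote) — the price is monotone increasing in volatility, hence this σ is the only solution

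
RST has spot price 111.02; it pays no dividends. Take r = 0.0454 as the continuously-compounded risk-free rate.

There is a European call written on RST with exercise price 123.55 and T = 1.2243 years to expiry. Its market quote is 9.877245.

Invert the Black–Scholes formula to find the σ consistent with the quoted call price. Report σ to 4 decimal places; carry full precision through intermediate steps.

At σ = 0.2511 the Black–Scholes value reproduces the quote:
σ√T = 0.2511·√1.2243 = 0.277837
d₁ = (ln(S/K) + (r+σ²/2)T) / (σ√T) = (ln(111.02/123.55) + (0.0454+0.2511²/2)·1.2243) / 0.277837 = (-0.106936 + 0.094180) / 0.277837 = -0.045910
d₂ = d₁ − σ√T = -0.045910 − 0.277837 = -0.323747
e^{−rT} = 0.945933
N(d₁) = 0.481691,  N(d₂) = 0.373065
V = S·N(d₁) − K·e^{−rT}·N(d₂) = 53.477328 − 43.600083 = 9.877245 (the observed quote) — the price is monotone increasing in volatility, hence this σ is the only solution

sigma = 0.2511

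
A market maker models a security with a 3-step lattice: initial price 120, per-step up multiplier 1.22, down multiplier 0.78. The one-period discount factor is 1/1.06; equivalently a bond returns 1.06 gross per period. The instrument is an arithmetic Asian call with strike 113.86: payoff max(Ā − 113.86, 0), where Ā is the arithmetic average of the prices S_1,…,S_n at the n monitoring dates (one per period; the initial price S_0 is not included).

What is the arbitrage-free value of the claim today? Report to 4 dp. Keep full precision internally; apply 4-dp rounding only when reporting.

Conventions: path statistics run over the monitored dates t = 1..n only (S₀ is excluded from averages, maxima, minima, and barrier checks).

Set p* = 0.6364 (from d < R < u); the path-dependent value is the discounted p*-expectation over all price paths.
Enumerate all 2^3 = 8 price paths (U = up ×1.22, D = down ×0.78); each path with k up-moves has probability p*^k·(1−p*)^(3−k).
DDD: Ā=74.5181, payoff=0.0000, prob=0.048084
UDD: Ā=116.5539, payoff=2.6939, prob=0.084147
DUD: Ā=98.9539, payoff=0.0000, prob=0.084147
UUD: Ā=154.7741, payoff=40.9141, prob=0.147258
DDU: Ā=85.2259, payoff=0.0000, prob=0.084147
UDU: Ā=133.3021, payoff=19.4421, prob=0.147258
DUU: Ā=115.7021, payoff=1.8421, prob=0.147258
UUU: Ā=180.9699, payoff=67.1099, prob=0.257701
Price = Σ prob·payoff / R^3 = 26.680148 / 1.191016 = 22.4012

price = 22.4012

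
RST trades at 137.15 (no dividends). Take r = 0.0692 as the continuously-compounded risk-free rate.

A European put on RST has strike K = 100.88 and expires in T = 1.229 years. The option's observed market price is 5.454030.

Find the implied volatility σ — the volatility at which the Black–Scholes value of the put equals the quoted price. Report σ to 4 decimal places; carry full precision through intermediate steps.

sigma = 0.4110

At σ = 0.4110 the Black–Scholes value reproduces the quote:
σ√T = 0.411·√1.229 = 0.455636
d₁ = (ln(S/K) + (r+σ²/2)T) / (σ√T) = (ln(137.15/100.88) + (0.0692+0.411²/2)·1.229) / 0.455636 = (0.307144 + 0.188849) / 0.455636 = 1.088572
d₂ = d₁ − σ√T = 1.088572 − 0.455636 = 0.632936
e^{−rT} = 0.918469
N(−d₁) = 0.138171,  N(−d₂) = 0.263388
V = K·e^{−rT}·N(−d₂) − S·N(−d₁) = 24.404229 − 18.950199 = 5.454030 (the observed quote) — the price is monotone increasing in volatility, hence this σ is the only solution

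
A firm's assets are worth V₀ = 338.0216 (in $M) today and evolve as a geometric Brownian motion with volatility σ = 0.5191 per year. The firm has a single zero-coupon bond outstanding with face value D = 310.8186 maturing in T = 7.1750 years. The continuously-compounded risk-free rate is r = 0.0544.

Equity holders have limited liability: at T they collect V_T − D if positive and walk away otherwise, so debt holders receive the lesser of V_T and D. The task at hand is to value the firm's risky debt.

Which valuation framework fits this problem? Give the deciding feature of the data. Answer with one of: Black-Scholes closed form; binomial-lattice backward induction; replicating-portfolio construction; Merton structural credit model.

framework: Merton structural credit model

Key observation: a levered firm with one bullet debt due at 7.1750 years is the canonical structural-credit setup: equity is a call on the firm's assets struck at the face value.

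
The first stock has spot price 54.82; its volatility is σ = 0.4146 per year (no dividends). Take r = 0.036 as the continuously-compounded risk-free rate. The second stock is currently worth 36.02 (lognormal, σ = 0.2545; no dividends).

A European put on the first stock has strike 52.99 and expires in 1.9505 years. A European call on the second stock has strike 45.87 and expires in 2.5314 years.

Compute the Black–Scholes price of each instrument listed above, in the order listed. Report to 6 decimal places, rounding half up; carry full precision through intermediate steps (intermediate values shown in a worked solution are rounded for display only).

price(the first stock put K=52.99) = 9.345458
price(the second stock call K=45.87) = 3.741996

[the first stock put K=52.99]
σ√T = 0.4146·√1.9505 = 0.579032
d₁ = (ln(S/K) + (r+σ²/2)T) / (σ√T) = (ln(54.82/52.99) + (0.036+0.4146²/2)·1.9505) / 0.579032 = (0.033952 + 0.237857) / 0.579032 = 0.469419
d₂ = d₁ − σ√T = 0.469419 − 0.579032 = -0.109612
e^{−rT} = 0.932191
N(−d₁) = 0.319385,  N(−d₂) = 0.543642
price = K·e^{−rT}·N(−d₂) − S·N(−d₁) = 26.854141 − 17.508682 = 9.345458
[the second stock call K=45.87]
σ√T = 0.2545·√2.5314 = 0.404919
d₁ = (ln(S/K) + (r+σ²/2)T) / (σ√T) = (ln(36.02/45.87) + (0.036+0.2545²/2)·2.5314) / 0.404919 = (-0.241737 + 0.173110) / 0.404919 = -0.169483
d₂ = d₁ − σ√T = -0.169483 − 0.404919 = -0.574402
e^{−rT} = 0.912899
N(d₁) = 0.432708,  N(d₂) = 0.282848
price = S·N(d₁) − K·e^{−rT}·N(d₂) = 15.586156 − 11.844161 = 3.741996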